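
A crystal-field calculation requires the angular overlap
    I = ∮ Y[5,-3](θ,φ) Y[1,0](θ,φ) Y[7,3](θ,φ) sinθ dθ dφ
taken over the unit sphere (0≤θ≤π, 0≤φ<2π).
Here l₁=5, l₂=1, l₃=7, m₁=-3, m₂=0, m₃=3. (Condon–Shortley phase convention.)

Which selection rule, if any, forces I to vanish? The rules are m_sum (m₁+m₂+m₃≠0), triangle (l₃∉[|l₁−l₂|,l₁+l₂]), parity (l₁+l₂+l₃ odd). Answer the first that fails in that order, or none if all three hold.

m₁+m₂+m₃ = -3 + 0 + 3 = 0  ✓
triangle: need |l₁−l₂| ≤ l₃ ≤ l₁+l₂ = [4,6]; l₃=7 is outside  ✗
parity: l₁+l₂+l₃ = 13 is odd

triangle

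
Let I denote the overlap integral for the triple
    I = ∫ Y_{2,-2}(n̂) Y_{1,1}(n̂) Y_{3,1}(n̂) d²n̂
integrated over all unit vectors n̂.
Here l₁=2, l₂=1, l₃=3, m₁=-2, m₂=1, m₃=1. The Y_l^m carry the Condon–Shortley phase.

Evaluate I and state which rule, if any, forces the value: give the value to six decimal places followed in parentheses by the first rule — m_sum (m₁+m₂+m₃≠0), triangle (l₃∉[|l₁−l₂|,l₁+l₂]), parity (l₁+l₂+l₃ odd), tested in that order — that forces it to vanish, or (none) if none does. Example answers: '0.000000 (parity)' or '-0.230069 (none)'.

-0.082589 (none)

Checks pass: Σm=0; 6 even; l₃=3∈[1,3].
(2·2+1)(2·1+1)(2·3+1) = 105
Δ: 0! 4! 2! / 7! → 1/105
sum: t=0:+1/4 = 1/4
3j²(2 1 3; 0 0 0) = Δ·Π!·Σ² = 3/35  (sign -1)
sum: t=0:+1/48 = 1/48
3j²(2 1 3; -2 1 1) = Δ·Π!·Σ² = 1/105  (sign +1)
combine: 4πI² = 105·3/35·1/105 = 3/35
take √, sign -1: I = -0.08258890
No selection rule forces the value: the integral is nonzero (none).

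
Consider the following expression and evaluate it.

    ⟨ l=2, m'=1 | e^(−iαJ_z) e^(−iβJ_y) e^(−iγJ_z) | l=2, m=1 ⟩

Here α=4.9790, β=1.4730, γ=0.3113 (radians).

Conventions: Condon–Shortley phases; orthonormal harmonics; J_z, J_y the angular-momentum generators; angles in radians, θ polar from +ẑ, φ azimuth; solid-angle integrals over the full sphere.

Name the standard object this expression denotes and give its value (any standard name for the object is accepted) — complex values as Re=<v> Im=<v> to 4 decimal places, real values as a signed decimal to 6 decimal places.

This is a Wigner D-matrix element — the rotation-matrix element ⟨l m'| R(α,β,γ) |l m⟩ in the angular-momentum basis.
Split into d^2_{1,1}(β=1.4730) × two z-phases.
Half-angle: c=0.740824, s=0.671699. N=√(6·1·6·1)=6.000000
Admissible k: 0..1 (factorial args all ≥0)
  k=0: (−1)^0·6.0000/(6)·0.7408^4·0.6717^0 = +0.301204
  k=1: (−1)^1·6.0000/(2)·0.7408^2·0.6717^2 = -0.742850
d^2_{1,1}(1.4730) = +0.301204 -0.742850 = -0.441646
D = (+0.263464+0.964669i)·(-0.441646)·(+0.951936-0.306296i) = -0.241260-0.369925i

Wigner D-matrix element, Re=-0.2413 Im=-0.3699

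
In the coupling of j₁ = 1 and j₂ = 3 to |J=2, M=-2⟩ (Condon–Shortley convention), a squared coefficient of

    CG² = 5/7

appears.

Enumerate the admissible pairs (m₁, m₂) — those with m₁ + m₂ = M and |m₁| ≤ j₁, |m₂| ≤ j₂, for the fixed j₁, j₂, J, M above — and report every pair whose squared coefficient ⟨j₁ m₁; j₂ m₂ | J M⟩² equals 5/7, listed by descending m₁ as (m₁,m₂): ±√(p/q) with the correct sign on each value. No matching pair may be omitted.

Admissible pairs with m₁+m₂ = M = -2: (-1,-1), (0,-2), (1,-3)
  (m₁,m₂)=(1,-3): CG² = 5/7, CG = +√(5/7)   ← matches the target
  (m₁,m₂)=(0,-2): CG² = 5/21, CG = −√(5/21)
  (m₁,m₂)=(-1,-1): CG² = 1/21, CG = +√(1/21)
Pairs with CG² = 5/7: (1,-3): +√(5/7)

(1,-3): +√(5/7)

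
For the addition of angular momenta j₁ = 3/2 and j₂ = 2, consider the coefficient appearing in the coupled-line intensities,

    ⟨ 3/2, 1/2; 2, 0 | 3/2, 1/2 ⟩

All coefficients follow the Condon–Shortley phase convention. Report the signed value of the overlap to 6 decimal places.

triangle: 2!×1!×2!/6! = 4/720
(j±m)!: 2!×1!×2!×2!×2!×1! = 16
prefactor² = (2J+1)×Δ×N² = 16/45
  k=0: +1/(0!×2!×1!×2!×0!×0!) = 1/4
  k=1: −1/(1!×1!×0!×1!×1!×1!) = -1
Σ = -3/4  ⇒  CG² = 16/45×(-3/4)² = 1/5
CG = −√(1/5) = -0.447214

-0.447214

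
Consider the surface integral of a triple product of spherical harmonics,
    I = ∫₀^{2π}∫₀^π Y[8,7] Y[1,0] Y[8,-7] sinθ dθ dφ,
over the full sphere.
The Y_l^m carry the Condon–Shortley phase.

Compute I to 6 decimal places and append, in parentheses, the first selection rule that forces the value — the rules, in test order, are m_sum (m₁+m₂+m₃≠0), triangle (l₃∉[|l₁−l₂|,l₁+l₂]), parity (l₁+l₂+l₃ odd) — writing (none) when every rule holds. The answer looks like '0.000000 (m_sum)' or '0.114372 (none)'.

l₁+l₂+l₃=17 is odd: 3j(l;000)=0 ⇒ I=0

0.000000 (parity)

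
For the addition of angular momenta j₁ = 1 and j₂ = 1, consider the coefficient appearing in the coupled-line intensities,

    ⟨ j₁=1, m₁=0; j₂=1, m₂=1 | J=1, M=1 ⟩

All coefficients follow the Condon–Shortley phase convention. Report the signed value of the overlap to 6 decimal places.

−√(1/2) = -0.707107

triangle: 1!×1!×1!/4! = 1/24
(j±m)!: 1!×1!×2!×0!×2!×0! = 4
prefactor² = (2J+1)×Δ×N² = 1/2
  k=1: −1/(1!×0!×0!×1!×1!×0!) = -1
Σ = -1  ⇒  CG² = 1/2×(-1)² = 1/2
CG = −√(1/2) = -0.707107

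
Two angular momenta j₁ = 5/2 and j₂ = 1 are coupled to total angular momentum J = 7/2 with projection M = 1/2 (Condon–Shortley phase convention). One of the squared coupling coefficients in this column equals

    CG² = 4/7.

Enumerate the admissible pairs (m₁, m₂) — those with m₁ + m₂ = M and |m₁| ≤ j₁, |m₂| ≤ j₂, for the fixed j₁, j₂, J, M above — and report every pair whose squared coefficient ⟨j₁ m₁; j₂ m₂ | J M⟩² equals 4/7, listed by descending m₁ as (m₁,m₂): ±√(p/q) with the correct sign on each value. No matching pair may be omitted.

Admissible pairs with m₁+m₂ = M = 1/2: (-1/2,1), (1/2,0), (3/2,-1)
  (m₁,m₂)=(3/2,-1): CG² = 1/7, CG = +√(1/7)
  (m₁,m₂)=(1/2,0): CG² = 4/7, CG = +√(4/7)   ← matches the target
  (m₁,m₂)=(-1/2,1): CG² = 2/7, CG = +√(2/7)
Pairs with CG² = 4/7: (1/2,0): +√(4/7)

(1/2,0): +√(4/7)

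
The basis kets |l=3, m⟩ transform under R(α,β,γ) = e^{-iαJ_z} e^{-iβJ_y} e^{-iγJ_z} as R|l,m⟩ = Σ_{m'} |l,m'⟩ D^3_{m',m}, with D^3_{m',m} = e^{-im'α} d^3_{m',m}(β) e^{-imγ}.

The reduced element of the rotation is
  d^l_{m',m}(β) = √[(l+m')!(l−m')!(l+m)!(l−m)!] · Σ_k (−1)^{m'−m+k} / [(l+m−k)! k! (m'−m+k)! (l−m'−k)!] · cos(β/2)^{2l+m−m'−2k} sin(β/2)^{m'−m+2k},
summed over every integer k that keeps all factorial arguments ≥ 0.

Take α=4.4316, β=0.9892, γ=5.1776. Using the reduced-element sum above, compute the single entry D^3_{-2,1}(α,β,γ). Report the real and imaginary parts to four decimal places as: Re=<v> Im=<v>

Re=-0.3373 Im=-0.2040

Split into d^3_{-2,1}(β=0.9892) × two z-phases.
Half-angle: c=0.880159, s=0.474680. N=√(1·120·24·2)=75.894664
k: max(0,(1)−(-2))=3 … min(3+(1),3−(-2))=4
  k=3: (−1)^0·75.8947/(12)·0.8802^3·0.4747^3 = +0.461227
  k=4: (−1)^1·75.8947/(24)·0.8802^1·0.4747^5 = -0.067076
d^3_{-2,1}(0.9892) = +0.461227 -0.067076 = +0.394151
Attach z-rotation phases: D = e^{-i(-2)(4.4316)}·(+0.394151)·e^{-i(1)(5.1776)} = -0.337252-0.204001i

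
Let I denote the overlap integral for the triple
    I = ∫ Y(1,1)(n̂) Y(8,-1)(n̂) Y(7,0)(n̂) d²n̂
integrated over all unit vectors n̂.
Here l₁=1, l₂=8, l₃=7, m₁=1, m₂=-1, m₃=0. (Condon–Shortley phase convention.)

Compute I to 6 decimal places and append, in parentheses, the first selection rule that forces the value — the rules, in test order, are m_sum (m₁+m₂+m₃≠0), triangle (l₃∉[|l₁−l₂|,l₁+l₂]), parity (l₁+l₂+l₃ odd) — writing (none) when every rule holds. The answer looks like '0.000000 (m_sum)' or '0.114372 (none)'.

-0.183585 (none)

Checks pass: Σm=0; 16 even; l₃=7∈[7,9].
(2·1+1)(2·8+1)(2·7+1) = 765
Δ: 2! 0! 14! / 17! → 1/2040
sum: t=1:−1/25401600 = -1/25401600
3j²(1 8 7; 0 0 0) = Δ·Π!·Σ² = 8/255  (sign +1)
sum: t=0:+1/50803200 = 1/50803200
3j²(1 8 7; 1 -1 0) = Δ·Π!·Σ² = 3/170  (sign -1)
combine: 4πI² = 765·8/255·3/170 = 36/85
take √, sign -1: I = -0.18358486
No selection rule forces the value: the integral is nonzero (none).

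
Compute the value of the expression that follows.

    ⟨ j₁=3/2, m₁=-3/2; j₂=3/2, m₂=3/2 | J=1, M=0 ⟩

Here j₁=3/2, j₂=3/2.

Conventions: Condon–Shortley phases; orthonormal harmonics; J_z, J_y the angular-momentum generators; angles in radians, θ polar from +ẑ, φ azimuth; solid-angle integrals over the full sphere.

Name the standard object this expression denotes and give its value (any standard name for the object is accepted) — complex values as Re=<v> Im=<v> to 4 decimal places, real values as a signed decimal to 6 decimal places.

Clebsch–Gordan coefficient, +√(9/20) ≈ +0.670820

This is a Clebsch–Gordan (vector-coupling) coefficient.
triangle: 2!*1!*1!/5! = 2/120
(j±m)!: 0!*3!*3!*0!*1!*1! = 36
prefactor² = (2J+1)*Δ*N² = 9/5
  k=2: +1/(2!*0!*1!*1!*0!*0!) = 1/2
Σ = 1/2  ⇒  CG² = 9/5*(1/2)² = 9/20
CG = +√(9/20) = +0.670820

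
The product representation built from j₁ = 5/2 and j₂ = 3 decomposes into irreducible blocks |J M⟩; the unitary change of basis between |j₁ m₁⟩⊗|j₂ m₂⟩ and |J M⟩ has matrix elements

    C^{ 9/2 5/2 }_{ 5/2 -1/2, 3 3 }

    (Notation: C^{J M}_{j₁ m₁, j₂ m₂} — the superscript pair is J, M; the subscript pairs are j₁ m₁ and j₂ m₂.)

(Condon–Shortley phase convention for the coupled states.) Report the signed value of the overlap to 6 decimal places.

triangle: 1!×4!×5!/11! = 2880/39916800
(j±m)!: 2!×3!×6!×0!×7!×2! = 87091200
prefactor² = (2J+1)×Δ×N² = 691200/11
  k=1: −1/(1!×0!×2!×5!×2!×0!) = -1/480
Σ = -1/480  ⇒  CG² = 691200/11×(-1/480)² = 3/11
CG = −√(3/11) = -0.522233

−√(3/11) = -0.522233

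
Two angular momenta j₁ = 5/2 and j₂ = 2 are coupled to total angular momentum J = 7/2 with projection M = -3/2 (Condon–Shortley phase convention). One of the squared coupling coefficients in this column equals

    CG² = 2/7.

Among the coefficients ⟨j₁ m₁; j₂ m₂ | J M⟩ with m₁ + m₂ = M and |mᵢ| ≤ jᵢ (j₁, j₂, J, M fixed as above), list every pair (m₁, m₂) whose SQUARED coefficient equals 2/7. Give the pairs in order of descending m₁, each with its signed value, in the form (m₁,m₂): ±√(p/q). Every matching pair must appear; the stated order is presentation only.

Admissible pairs with m₁+m₂ = M = -3/2: (-5/2,1), (-3/2,0), (-1/2,-1), (1/2,-2)
  (m₁,m₂)=(1/2,-2): CG² = 8/21, CG = +√(8/21)
  (m₁,m₂)=(-1/2,-1): CG² = 2/21, CG = +√(2/21)
  (m₁,m₂)=(-3/2,0): CG² = 2/7, CG = −√(2/7)   ← matches the target
  (m₁,m₂)=(-5/2,1): CG² = 5/21, CG = −√(5/21)
Pairs with CG² = 2/7: (-3/2,0): −√(2/7)

(-3/2,0): −√(2/7)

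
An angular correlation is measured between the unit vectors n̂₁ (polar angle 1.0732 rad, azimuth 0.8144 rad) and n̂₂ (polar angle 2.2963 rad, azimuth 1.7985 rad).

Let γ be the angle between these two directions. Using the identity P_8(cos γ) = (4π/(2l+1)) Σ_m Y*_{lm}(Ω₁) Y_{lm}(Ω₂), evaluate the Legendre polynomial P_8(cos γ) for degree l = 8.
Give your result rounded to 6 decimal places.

0.251719

Addition theorem: P_8(cos γ) = (4π/17) Σ_m Y*_{lm}(Ω₁) Y_{lm}(Ω₂), m = −8…8:
  m=-8: (0.17833 + 0.04213j) × (-0.01256 - 0.04902j) = -0.00017 - 0.00927j  (running Σ = -0.00017 - 0.00927j)
  m=-7: (0.33250 - 0.21898j) × (-0.17945 + 0.00415j) = -0.05876 + 0.04068j  (running Σ = -0.05893 + 0.03141j)
  m=-6: (0.07253 - 0.41262j) × (-0.07515 + 0.36223j) = 0.14401 + 0.05728j  (running Σ = 0.08508 + 0.08869j)
  m=-5: (-0.05072 - 0.06807j) × (0.41386 + 0.19095j) = -0.00799 - 0.03786j  (running Σ = 0.07708 + 0.05083j)
  m=-4: (0.31047 + 0.03618j) × (0.13983 - 0.18018j) = 0.04993 - 0.05088j  (running Σ = 0.12702 - 0.00005j)
  m=-3: (0.19483 - 0.16356j) × (0.13597 + 0.16708j) = 0.05382 + 0.01031j  (running Σ = 0.18084 + 0.01026j)
  m=-2: (-0.01136 + 0.19565j) × (0.32201 - 0.15770j) = 0.02720 + 0.06479j  (running Σ = 0.20803 + 0.07505j)
  m=-1: (0.20445 + 0.21667j) × (0.01290 + 0.05567j) = -0.00942 + 0.01418j  (running Σ = 0.19861 + 0.08923j)
  m=0: (-0.15510 + 0.00000j) × (0.36548 + 0.00000j) = -0.05668 + 0.00000j  (running Σ = 0.14192 + 0.08923j)
  m=1: (-0.20445 + 0.21667j) × (-0.01290 + 0.05567j) = -0.00942 - 0.01418j  (running Σ = 0.13250 + 0.07505j)
  m=2: (-0.01136 - 0.19565j) × (0.32201 + 0.15770j) = 0.02720 - 0.06479j  (running Σ = 0.15969 + 0.01026j)
  m=3: (-0.19483 - 0.16356j) × (-0.13597 + 0.16708j) = 0.05382 - 0.01031j  (running Σ = 0.21351 - 0.00005j)
  m=4: (0.31047 - 0.03618j) × (0.13983 + 0.18018j) = 0.04993 + 0.05088j  (running Σ = 0.26345 + 0.05083j)
  m=5: (0.05072 - 0.06807j) × (-0.41386 + 0.19095j) = -0.00799 + 0.03786j  (running Σ = 0.25545 + 0.08869j)
  m=6: (0.07253 + 0.41262j) × (-0.07515 - 0.36223j) = 0.14401 - 0.05728j  (running Σ = 0.39946 + 0.03141j)
  m=7: (-0.33250 - 0.21898j) × (0.17945 + 0.00415j) = -0.05876 - 0.04068j  (running Σ = 0.34070 - 0.00927j)
  m=8: (0.17833 - 0.04213j) × (-0.01256 + 0.04902j) = -0.00017 + 0.00927j  (running Σ = 0.34053 + 0.00000j)
Total Σ_m = 0.34053 + 0.00000j. Multiply by 0.739198: 0.25172 + 0.00000j. P_8(cos γ) = 0.251719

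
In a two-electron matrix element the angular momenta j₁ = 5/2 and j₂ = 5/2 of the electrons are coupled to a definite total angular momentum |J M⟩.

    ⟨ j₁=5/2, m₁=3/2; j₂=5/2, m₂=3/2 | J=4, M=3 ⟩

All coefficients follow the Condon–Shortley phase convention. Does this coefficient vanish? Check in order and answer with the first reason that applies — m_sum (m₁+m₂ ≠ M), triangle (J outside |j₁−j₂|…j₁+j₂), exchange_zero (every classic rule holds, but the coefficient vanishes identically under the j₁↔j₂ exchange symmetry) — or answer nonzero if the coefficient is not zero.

exchange_zero

m-sum: m₁+m₂ = 3/2+3/2 = 3, M = 3  ✓
triangle: |j₁−j₂| = 0 ≤ J = 4 ≤ j₁+j₂ = 5  ✓
exchange: j₁=j₂ and m₁=m₂, and (−1)^(j₁+j₂−J) = (−1)^1 = −1 forces ⟨j₁m₁;j₂m₂|JM⟩ = −⟨j₂m₂;j₁m₁|JM⟩ = −⟨j₁m₁;j₂m₂|JM⟩ ⇒ the coefficient vanishes identically
Racah sum check: Σ_k collapses to 0 ⇒ CG = 0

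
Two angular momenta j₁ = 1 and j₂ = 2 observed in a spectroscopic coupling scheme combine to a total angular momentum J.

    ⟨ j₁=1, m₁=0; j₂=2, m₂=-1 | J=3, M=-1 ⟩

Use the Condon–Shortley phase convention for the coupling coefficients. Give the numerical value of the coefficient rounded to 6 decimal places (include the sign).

j₁+j₂−J=0  J+j₁−j₂=2  J−j₁+j₂=4  j₁+j₂+J+1=7
(j₁±m₁, j₂±m₂, J±M) = (1,1,1,3,2,4)
P² = 96/5
sum k=0..0:
  [0] +1/6 = 1/6
S = 1/6
C² = P²·S² = 8/15 ; C = +0.730297

+√(8/15) ≈ +0.730297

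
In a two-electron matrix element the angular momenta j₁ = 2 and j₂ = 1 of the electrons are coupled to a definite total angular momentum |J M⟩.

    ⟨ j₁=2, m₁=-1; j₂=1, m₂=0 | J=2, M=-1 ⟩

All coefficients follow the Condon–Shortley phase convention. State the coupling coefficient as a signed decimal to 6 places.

√[5·1!3!1!/6! · 1!3!1!1!1!3!] = √(3/2)
  +(−1)^0/∏(0,1,3,1,0,0)! = 1/6  (running 1/6)
  +(−1)^1/∏(1,0,2,0,1,1)! = -1/2  (running -1/3)
⟨..|..⟩ = √(3/2)·(-1/3) = -0.408248

−√(1/6) = -0.408248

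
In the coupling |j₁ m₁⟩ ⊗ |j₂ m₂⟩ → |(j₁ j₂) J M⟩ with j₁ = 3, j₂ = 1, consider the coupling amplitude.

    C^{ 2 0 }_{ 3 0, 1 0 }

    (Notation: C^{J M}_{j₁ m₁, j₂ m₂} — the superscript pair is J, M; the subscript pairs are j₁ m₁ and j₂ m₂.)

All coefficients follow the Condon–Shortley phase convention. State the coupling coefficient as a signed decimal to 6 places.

triangle: 2!×4!×0!/7! = 48/5040
(j±m)!: 3!×3!×1!×1!×2!×2! = 144
prefactor² = (2J+1)×Δ×N² = 48/7
  k=1: −1/(1!×1!×2!×0!×2!×0!) = -1/4
Σ = -1/4  ⇒  CG² = 48/7×(-1/4)² = 3/7
CG = −√(3/7) = -0.654654

-0.654654  (= −√(3/7))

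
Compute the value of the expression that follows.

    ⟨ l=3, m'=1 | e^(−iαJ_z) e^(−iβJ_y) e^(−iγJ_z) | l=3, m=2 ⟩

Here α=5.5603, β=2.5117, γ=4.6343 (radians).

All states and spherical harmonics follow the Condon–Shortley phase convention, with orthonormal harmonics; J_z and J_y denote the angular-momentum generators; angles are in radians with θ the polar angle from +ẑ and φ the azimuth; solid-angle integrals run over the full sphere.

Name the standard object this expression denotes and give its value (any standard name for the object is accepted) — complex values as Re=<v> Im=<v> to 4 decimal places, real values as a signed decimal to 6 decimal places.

Wigner D-matrix element, Re=0.0976 Im=0.1178

This is a Wigner D-matrix element — the rotation-matrix element ⟨l m'| R(α,β,γ) |l m⟩ in the angular-momentum basis.
First d^3_{1,2}(β=2.5117), then the phase factors e^{-i(1)α} and e^{-i(2)γ}:
Half-angle: c=0.309765, s=0.950813. N=√(24·2·120·1)=75.894664
k: max(0,(2)−(1))=1 … min(3+(2),3−(1))=2
  k=1: (−1)^0·75.8947/(24)·0.3098^5·0.9508^1 = +0.008576
  k=2: (−1)^1·75.8947/(12)·0.3098^3·0.9508^3 = -0.161590
d^3_{1,2}(2.5117) = +0.008576 -0.161590 = -0.153014
Attach z-rotation phases: D = e^{-i(1)(5.5603)}·(-0.153014)·e^{-i(2)(4.6343)} = +0.097604+0.117843i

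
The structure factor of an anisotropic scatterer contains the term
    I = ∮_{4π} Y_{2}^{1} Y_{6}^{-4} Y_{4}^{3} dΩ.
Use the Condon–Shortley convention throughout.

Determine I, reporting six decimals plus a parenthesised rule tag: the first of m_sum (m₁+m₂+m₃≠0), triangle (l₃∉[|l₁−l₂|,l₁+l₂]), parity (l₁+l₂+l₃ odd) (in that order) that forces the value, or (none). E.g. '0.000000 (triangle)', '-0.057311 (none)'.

0.246389 (none)

Rules hold: Σm=0, L=12 even, 4≤4≤8.
N = 5·13·9 = 585
Δ = 4!·0!·8!/13! = 1/6435
Racah Σ t=2..2: t=2:+1/2304 = 1/2304
⇒ 3j(2 6 4; 0 0 0)² = 5/143, sgn +1
Racah Σ t=1..1: t=1:−1/30240 = -1/30240
⇒ 3j(2 6 4; 1 -4 3)² = 16/429, sgn +1
4πI² = N·(3j₀)²·(3jₘ)² = 1200/1573
I = +1·√(0.762873/4π) = 0.24638901
No selection rule forces the value: the integral is nonzero (none).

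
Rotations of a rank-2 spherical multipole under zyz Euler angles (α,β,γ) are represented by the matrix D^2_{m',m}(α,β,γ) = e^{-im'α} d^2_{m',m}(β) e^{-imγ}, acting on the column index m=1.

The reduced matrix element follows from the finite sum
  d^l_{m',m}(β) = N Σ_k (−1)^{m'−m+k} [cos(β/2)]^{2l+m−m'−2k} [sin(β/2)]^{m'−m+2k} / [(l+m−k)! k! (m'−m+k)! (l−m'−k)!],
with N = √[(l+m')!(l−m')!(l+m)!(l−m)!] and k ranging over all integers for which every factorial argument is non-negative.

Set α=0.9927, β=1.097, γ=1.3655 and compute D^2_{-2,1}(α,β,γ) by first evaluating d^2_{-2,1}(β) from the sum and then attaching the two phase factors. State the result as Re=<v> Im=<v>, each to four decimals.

Split into d^2_{-2,1}(β=1.0970) × two z-phases.
With c≡cos(β/2)=0.853308 and s≡sin(β/2)=0.521408, N=[1·24·6·1]^{1/2}=12.000000
The bounds max(0,m−m')=3 and min(l+m,l−m')=3 give 1 term
  k=3: (−1)^0·12.0000/(6)·0.8533^1·0.5214^3 = +0.241918
d^2_{-2,1}(1.0970) = +0.241918
Phases: e^{-i·(-2)·0.9927}=-0.402827+0.915276i, e^{-i·(1)·1.3655}=+0.203857-0.979001i ⇒ D=+0.196906+0.140543i

Re=0.1969 Im=0.1405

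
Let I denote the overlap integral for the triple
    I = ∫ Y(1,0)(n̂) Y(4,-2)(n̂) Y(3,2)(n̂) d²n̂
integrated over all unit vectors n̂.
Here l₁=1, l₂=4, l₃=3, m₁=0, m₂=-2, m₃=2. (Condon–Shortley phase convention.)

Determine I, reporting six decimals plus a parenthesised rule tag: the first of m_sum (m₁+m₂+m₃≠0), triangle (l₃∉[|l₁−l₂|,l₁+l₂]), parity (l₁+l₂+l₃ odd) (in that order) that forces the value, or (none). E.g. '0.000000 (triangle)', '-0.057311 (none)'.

0.213244 (none)

Rules hold: Σm=0, L=8 even, 3≤3≤5.
N = 3·9·7 = 189
Δ = 2!·0!·6!/9! = 1/252
Racah Σ t=1..1: t=1:−1/36 = -1/36
⇒ 3j(1 4 3; 0 0 0)² = 4/63, sgn +1
Racah Σ t=1..1: t=1:−1/120 = -1/120
⇒ 3j(1 4 3; 0 -2 2)² = 1/21, sgn +1
4πI² = N·(3j₀)²·(3jₘ)² = 4/7
I = +1·√(0.571429/4π) = 0.21324362
No selection rule forces the value: the integral is nonzero (none).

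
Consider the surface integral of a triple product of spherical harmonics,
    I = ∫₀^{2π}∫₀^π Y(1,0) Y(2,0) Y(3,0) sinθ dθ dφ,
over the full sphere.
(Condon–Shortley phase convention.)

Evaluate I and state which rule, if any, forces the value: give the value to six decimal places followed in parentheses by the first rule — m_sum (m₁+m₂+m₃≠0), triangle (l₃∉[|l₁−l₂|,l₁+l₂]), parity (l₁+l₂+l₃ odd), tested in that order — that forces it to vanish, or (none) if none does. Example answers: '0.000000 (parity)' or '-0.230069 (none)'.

Rules hold: Σm=0, L=6 even, 1≤3≤3.
N = 3·5·7 = 105
Δ = 0!·2!·4!/7! = 1/105
Racah Σ t=0..0: t=0:+1/4 = 1/4
⇒ 3j(1 2 3; 0 0 0)² = 3/35, sgn -1
(m-triple is (0,0,0) — same symbol as above.)
4πI² = N·(3j₀)²·(3jₘ)² = 27/35
I = +1·√(0.771429/4π) = 0.24776670
No selection rule forces the value: the integral is nonzero (none).

0.247767 (none)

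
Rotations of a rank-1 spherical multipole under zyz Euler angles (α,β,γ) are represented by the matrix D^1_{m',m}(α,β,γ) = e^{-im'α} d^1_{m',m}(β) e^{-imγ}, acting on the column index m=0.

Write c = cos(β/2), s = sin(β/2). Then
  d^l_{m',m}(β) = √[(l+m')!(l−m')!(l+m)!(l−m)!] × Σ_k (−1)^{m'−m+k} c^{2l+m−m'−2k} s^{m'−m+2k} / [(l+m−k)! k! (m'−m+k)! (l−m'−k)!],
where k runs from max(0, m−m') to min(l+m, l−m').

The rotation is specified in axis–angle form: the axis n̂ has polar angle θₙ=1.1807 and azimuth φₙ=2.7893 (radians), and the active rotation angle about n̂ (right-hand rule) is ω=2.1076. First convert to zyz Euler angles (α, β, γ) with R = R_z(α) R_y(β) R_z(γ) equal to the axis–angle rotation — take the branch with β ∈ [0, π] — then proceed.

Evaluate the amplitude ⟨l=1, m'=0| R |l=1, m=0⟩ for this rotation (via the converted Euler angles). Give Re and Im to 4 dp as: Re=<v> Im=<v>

Axis–angle → zyz. n̂ = (sinθₙcosφₙ, sinθₙsinφₙ, cosθₙ) = (-0.868071, +0.319128, +0.380278), ω = 2.1076.
R = I cosω + sinω [n̂]ₓ + (1−cosω) n̂n̂ᵀ gives
  R = [+0.627512, -0.745485, -0.224680; -0.091903, -0.357468, +0.929393; -0.773164, -0.562556, -0.292828]
β = atan2(√(R₁₃²+R₂₃²), R₃₃) = 1.867979; α = atan2(R₂₃, R₁₃) mod 2π = 1.807995; γ = atan2(R₃₂, −R₃₁) mod 2π = 5.654173
Split into d^1_{0,0}(β=1.8680) × two z-phases.
Half-angle: c=0.594631, s=0.803999. N=√(1·1·1·1)=1.000000
k∈{0,1} keeps every argument non-negative
  k=0: (−1)^0·1.0000/(1)·0.5946^2·0.8040^0 = +0.353586
  k=1: (−1)^1·1.0000/(1)·0.5946^0·0.8040^2 = -0.646414
d^1_{0,0}(1.8680) = +0.353586 -0.646414 = -0.292828
D = (+1.000000+0.000000i)·(-0.292828)·(+1.000000+0.000000i) = -0.292828+0.000000i

Re=-0.2928 Im=0.0000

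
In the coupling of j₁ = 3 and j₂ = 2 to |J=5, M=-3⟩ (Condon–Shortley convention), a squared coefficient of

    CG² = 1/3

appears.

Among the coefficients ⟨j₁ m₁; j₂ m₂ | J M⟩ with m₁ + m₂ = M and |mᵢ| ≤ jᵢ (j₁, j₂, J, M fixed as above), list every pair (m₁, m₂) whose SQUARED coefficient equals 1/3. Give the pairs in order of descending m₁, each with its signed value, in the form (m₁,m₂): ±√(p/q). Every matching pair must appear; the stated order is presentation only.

(-1,-2): +√(1/3)

Admissible pairs with m₁+m₂ = M = -3: (-3,0), (-2,-1), (-1,-2)
  (m₁,m₂)=(-1,-2): CG² = 1/3, CG = +√(1/3)   ← matches the target
  (m₁,m₂)=(-2,-1): CG² = 8/15, CG = +√(8/15)
  (m₁,m₂)=(-3,0): CG² = 2/15, CG = +√(2/15)
Pairs with CG² = 1/3: (-1,-2): +√(1/3)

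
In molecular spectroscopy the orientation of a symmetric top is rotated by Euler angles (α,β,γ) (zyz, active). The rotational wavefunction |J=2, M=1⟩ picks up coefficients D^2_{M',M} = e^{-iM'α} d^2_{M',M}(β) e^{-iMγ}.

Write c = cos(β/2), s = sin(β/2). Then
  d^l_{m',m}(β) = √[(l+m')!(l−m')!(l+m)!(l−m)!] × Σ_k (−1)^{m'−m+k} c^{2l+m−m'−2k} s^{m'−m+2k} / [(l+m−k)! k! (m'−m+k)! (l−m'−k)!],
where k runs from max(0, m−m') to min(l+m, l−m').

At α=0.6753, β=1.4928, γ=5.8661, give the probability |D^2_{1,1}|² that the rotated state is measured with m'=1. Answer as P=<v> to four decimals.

Split into d^2_{1,1}(β=1.4928) × two z-phases.
Half-angle: c=0.734138, s=0.679000. N=√(6·1·6·1)=6.000000
k: max(0,(1)−(1))=0 … min(2+(1),2−(1))=1
  k=0: (−1)^0·6.0000/(6)·0.7341^4·0.6790^0 = +0.290476
  k=1: (−1)^1·6.0000/(2)·0.7341^2·0.6790^2 = -0.745447
d^2_{1,1}(1.4928) = +0.290476 -0.745447 = -0.454970
|D^2_{1,1}|² = |d^2_{1,1}(β)|² = (-0.454970)² = 0.206998 (the z-rotation phases have unit modulus)

P=0.2070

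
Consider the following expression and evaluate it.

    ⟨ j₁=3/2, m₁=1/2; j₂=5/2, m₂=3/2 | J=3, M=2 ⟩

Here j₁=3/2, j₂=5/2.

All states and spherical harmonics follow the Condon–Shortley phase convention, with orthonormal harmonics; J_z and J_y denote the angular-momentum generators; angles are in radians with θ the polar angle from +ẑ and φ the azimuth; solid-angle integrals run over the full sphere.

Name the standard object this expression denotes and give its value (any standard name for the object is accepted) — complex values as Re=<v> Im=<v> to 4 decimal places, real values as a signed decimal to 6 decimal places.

This is a Clebsch–Gordan (vector-coupling) coefficient.
√[7·1!2!4!/8! · 2!1!4!1!5!1!] = √(48)
  +(−1)^0/∏(0,1,1,4,1,0)! = 1/24  (running 1/24)
  +(−1)^1/∏(1,0,0,3,2,1)! = -1/12  (running -1/24)
⟨..|..⟩ = √(48)·(-1/24) = -0.288675

Clebsch–Gordan coefficient, −√(1/12) ≈ -0.288675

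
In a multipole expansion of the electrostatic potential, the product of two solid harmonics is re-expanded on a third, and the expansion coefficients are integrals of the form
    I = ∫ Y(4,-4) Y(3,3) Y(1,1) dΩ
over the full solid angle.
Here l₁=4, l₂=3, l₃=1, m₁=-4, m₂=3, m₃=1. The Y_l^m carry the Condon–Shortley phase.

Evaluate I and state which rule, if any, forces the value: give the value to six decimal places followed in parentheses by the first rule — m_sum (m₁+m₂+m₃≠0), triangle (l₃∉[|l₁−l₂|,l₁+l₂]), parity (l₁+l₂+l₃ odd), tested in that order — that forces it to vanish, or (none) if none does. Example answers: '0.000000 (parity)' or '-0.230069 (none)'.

0.325735 (none)

Checks pass: Σm=0; 8 even; l₃=1∈[1,7].
(2·4+1)(2·3+1)(2·1+1) = 189
Δ: 6! 2! 0! / 9! → 1/252
sum: t=3:−1/36 = -1/36
3j²(4 3 1; 0 0 0) = Δ·Π!·Σ² = 4/63  (sign +1)
sum: t=6:+1/1440 = 1/1440
3j²(4 3 1; -4 3 1) = Δ·Π!·Σ² = 1/9  (sign +1)
combine: 4πI² = 189·4/63·1/9 = 4/3
take √, sign +1: I = 0.32573501
No selection rule forces the value: the integral is nonzero (none).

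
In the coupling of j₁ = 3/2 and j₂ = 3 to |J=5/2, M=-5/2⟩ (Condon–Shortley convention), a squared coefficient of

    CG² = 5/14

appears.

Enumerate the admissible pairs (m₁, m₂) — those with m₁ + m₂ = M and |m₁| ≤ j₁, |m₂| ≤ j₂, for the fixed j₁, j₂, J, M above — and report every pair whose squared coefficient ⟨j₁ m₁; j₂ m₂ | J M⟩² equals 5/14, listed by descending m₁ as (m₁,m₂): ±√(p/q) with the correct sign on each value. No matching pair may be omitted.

Admissible pairs with m₁+m₂ = M = -5/2: (-3/2,-1), (-1/2,-2), (1/2,-3)
  (m₁,m₂)=(1/2,-3): CG² = 15/28, CG = +√(15/28)
  (m₁,m₂)=(-1/2,-2): CG² = 5/14, CG = −√(5/14)   ← matches the target
  (m₁,m₂)=(-3/2,-1): CG² = 3/28, CG = +√(3/28)
Pairs with CG² = 5/14: (-1/2,-2): −√(5/14)

(-1/2,-2): −√(5/14)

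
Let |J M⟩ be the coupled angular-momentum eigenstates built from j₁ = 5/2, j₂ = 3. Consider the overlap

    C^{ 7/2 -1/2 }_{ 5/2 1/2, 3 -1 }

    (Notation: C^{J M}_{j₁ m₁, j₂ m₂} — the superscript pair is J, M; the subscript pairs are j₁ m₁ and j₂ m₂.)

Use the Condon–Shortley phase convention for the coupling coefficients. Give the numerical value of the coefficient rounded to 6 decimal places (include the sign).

−√(1/63) = -0.125988

j₁+j₂−J=2  J+j₁−j₂=3  J−j₁+j₂=4  j₁+j₂+J+1=10
(j₁±m₁, j₂±m₂, J±M) = (3,2,2,4,3,4)
P² = 9216/175
sum k=0..2:
  [0] +1/16 = 1/16
  [1] −1/12 = -1/12
  [2] +1/288 = 1/288
S = -5/288
C² = P²·S² = 1/63 ; C = -0.125988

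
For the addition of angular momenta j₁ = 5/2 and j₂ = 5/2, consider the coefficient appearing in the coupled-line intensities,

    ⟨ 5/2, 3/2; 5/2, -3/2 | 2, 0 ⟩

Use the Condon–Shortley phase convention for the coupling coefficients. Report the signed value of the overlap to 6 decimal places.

√[5·3!2!2!/8! · 4!1!1!4!2!2!] = √(48/7)
  +(−1)^0/∏(0,3,1,1,1,1)! = 1/6  (running 1/6)
  +(−1)^1/∏(1,2,0,0,2,2)! = -1/8  (running 1/24)
⟨..|..⟩ = √(48/7)·(1/24) = +0.109109

+√(1/84) = +0.109109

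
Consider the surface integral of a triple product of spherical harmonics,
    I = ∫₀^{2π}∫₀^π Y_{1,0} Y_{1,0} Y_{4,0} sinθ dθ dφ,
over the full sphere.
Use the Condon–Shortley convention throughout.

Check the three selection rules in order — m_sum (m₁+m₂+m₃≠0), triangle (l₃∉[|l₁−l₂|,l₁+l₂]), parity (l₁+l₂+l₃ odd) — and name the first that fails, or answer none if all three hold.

triangle

azimuthal sum: 0 + 0 + 0 = 0  ✓
l₃ must lie in [0,2]; have l₃=4  ✗
L = 1 + 1 + 4 = 6 (even)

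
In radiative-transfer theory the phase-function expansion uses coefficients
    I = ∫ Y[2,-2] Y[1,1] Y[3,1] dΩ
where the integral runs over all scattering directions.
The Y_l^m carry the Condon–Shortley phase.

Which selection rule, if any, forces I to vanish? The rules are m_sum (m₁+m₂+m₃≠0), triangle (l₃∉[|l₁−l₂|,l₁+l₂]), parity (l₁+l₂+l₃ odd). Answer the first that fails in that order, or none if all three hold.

none

m₁+m₂+m₃ = -2 + 1 + 1 = 0  ✓
triangle: |2−1|=1 ≤ l₃=3 ≤ 2+1=3  ✓
parity: l₁+l₂+l₃ = 6 is even  ✓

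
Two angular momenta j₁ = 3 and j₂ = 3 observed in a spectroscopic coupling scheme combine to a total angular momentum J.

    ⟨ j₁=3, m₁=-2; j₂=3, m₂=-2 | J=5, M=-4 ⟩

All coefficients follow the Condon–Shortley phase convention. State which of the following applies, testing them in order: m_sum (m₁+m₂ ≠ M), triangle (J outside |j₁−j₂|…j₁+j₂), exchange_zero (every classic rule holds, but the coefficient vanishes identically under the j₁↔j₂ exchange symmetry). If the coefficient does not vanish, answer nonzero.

exchange_zero

m-sum: m₁+m₂ = -2+(-2) = -4, M = -4  ✓
triangle: |j₁−j₂| = 0 ≤ J = 5 ≤ j₁+j₂ = 6  ✓
exchange: j₁=j₂ and m₁=m₂, and (−1)^(j₁+j₂−J) = (−1)^1 = −1 forces ⟨j₁m₁;j₂m₂|JM⟩ = −⟨j₂m₂;j₁m₁|JM⟩ = −⟨j₁m₁;j₂m₂|JM⟩ ⇒ the coefficient vanishes identically
Racah sum check: Σ_k collapses to 0 ⇒ CG = 0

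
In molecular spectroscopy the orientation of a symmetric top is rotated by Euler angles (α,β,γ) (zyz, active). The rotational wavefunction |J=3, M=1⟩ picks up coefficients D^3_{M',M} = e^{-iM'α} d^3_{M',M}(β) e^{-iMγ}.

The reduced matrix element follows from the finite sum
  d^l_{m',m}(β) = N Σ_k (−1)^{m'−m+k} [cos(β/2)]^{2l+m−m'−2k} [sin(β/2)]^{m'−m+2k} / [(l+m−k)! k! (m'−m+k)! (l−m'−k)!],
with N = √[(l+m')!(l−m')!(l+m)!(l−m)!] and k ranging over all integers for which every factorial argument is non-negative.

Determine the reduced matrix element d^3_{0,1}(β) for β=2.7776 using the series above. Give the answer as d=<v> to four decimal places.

d=0.5189

d^3_{0,1}(β=2.7776) via the finite sum:
With c≡cos(β/2)=0.180993 and s≡sin(β/2)=0.983484, N=[6·6·24·2]^{1/2}=41.569219
Admissible k: 1..3 (factorial args all ≥0)
  k=1: (−1)^0·41.5692/(12)·0.1810^5·0.9835^1 = +0.000662
  k=2: (−1)^1·41.5692/(4)·0.1810^3·0.9835^3 = -0.058614
  k=3: (−1)^2·41.5692/(12)·0.1810^1·0.9835^5 = +0.576886
d^3_{0,1}(2.7776) = +0.000662 -0.058614 +0.576886 = +0.518934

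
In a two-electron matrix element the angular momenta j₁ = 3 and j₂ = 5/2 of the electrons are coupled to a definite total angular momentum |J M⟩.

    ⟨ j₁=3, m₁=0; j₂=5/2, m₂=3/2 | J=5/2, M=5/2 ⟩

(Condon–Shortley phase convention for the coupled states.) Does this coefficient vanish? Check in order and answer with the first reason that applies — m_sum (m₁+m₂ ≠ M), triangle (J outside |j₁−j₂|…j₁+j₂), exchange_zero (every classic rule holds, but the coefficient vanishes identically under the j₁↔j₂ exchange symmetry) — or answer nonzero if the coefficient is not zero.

m_sum

m-sum: m₁+m₂ = 0+3/2 = 3/2, M = 5/2  ✗ ⇒ coefficient is 0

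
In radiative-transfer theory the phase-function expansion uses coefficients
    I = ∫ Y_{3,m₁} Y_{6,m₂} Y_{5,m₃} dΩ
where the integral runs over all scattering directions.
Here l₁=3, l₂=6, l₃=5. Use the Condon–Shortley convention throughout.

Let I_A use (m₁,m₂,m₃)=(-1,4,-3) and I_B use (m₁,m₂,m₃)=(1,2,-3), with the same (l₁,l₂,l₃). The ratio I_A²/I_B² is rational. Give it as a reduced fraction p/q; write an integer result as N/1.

30/49

Same 3,6,5: normalisation and zero-m 3j drop out of the ratio.
A: Δ: 4! 2! 8! / 15! → 1/675675; sum: t=2:+1/322560 t=3:−1/30240 t=4:+1/69120 = -1/64512; 3j²(3 6 5; -1 4 -3) = Δ·Π!·Σ² = 10/1001  (sign -1)
B: Δ: 4! 2! 8! / 15! → 1/675675; sum: t=0:+1/1935360 t=1:−1/30240 t=2:+1/11520 = 1/18432; 3j²(3 6 5; 1 2 -3) = Δ·Π!·Σ² = 7/429  (sign +1)
I_A²/I_B² = (10/1001)/(7/429) = 30/49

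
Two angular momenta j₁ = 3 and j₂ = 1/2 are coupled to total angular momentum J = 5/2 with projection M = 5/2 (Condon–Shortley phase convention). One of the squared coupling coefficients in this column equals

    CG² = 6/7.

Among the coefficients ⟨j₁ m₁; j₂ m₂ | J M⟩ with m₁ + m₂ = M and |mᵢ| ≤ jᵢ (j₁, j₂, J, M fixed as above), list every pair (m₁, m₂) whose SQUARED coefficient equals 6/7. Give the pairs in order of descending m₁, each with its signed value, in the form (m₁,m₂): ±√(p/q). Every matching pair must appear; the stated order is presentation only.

(3,-1/2): +√(6/7)

Admissible pairs with m₁+m₂ = M = 5/2: (2,1/2), (3,-1/2)
  (m₁,m₂)=(3,-1/2): CG² = 6/7, CG = +√(6/7)   ← matches the target
  (m₁,m₂)=(2,1/2): CG² = 1/7, CG = −√(1/7)
Pairs with CG² = 6/7: (3,-1/2): +√(6/7)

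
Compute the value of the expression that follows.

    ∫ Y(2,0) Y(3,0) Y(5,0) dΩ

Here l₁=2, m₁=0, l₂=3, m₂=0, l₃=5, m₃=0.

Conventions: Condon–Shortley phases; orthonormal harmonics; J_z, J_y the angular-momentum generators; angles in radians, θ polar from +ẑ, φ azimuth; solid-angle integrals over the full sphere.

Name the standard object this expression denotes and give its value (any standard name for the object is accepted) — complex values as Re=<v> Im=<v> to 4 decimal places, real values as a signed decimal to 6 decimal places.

This is a Gaunt coefficient — the integral of a triple product of spherical harmonics over the sphere.
Rules hold: Σm=0, L=10 even, 1≤5≤5.
N = 5·7·11 = 385
Δ = 0!·4!·6!/11! = 1/2310
Racah Σ t=0..0: t=0:+1/144 = 1/144
⇒ 3j(2 3 5; 0 0 0)² = 10/231, sgn -1
(m-triple is (0,0,0) — same symbol as above.)
4πI² = N·(3j₀)²·(3jₘ)² = 500/693
I = +1·√(0.721501/4π) = 0.23961470

Gaunt coefficient, +0.239615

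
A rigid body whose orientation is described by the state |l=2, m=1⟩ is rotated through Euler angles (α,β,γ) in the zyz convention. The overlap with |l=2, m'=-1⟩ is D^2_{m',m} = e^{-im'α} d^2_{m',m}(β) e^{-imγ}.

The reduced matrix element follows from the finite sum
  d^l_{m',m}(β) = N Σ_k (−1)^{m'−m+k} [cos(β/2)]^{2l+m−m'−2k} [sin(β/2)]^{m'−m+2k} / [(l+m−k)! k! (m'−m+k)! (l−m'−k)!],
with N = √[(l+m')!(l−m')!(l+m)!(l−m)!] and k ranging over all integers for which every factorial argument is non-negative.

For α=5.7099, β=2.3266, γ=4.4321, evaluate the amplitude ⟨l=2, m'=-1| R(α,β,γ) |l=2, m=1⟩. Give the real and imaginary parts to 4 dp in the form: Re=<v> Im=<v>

First d^2_{-1,1}(β=2.3266), then the phase factors e^{-i(-1)α} and e^{-i(1)γ}:
c=cos(2.326600/2)=0.396312, s=sin(2.326600/2)=0.918116; N=√[1·6·6·1]=6.000000
The bounds max(0,m−m')=2 and min(l+m,l−m')=3 give 2 terms
  k=2: (−1)^0·6.0000/(2)·0.3963^2·0.9181^2 = +0.397183
  k=3: (−1)^1·6.0000/(6)·0.3963^0·0.9181^4 = -0.710543
d^2_{-1,1}(2.3266) = +0.397183 -0.710543 = -0.313360
Attach z-rotation phases: D = e^{-i(-1)(5.7099)}·(-0.313360)·e^{-i(1)(4.4321)} = -0.090505-0.300005i

Re=-0.0905 Im=-0.3000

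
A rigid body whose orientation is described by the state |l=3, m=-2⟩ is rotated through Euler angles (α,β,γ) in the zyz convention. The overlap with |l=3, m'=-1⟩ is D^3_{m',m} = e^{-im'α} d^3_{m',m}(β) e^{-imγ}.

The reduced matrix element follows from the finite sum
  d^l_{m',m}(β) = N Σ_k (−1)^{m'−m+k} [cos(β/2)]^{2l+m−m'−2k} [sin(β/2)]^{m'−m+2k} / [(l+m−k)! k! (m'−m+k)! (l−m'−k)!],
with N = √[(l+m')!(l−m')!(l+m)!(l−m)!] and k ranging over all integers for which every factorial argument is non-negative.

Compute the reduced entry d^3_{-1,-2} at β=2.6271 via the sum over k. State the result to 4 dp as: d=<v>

d^3_{-1,-2}(β=2.6271) via the finite sum:
c=cos(2.627100/2)=0.254418, s=sin(2.627100/2)=0.967094; N=√[2·24·1·120]=75.894664
The bounds max(0,m−m')=0 and min(l+m,l−m')=1 give 2 terms
  k=0: (−1)^1·75.8947/(24)·0.2544^5·0.9671^1 = -0.003260
  k=1: (−1)^2·75.8947/(12)·0.2544^3·0.9671^3 = +0.094207
d^3_{-1,-2}(2.6271) = -0.003260 +0.094207 = +0.090947

d=0.0909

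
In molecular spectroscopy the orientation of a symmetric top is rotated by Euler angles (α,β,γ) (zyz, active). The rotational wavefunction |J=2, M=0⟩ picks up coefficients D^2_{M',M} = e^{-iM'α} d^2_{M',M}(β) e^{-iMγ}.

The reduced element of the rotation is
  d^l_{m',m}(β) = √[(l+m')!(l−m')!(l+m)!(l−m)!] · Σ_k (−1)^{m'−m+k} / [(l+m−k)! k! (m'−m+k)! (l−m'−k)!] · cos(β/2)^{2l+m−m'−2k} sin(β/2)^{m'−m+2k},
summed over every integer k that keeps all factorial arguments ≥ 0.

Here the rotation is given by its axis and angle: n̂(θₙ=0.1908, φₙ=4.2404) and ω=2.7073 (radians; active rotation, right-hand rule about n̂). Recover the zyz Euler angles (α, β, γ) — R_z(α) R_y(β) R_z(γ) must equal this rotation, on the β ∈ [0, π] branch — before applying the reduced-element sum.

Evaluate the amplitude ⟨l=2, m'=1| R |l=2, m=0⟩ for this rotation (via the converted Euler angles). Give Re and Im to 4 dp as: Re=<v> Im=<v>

Axis–angle → zyz. n̂ = (sinθₙcosφₙ, sinθₙsinφₙ, cosθₙ) = (-0.086223, -0.168910, +0.981853), ω = 2.7073.
R = I cosω + sinω [n̂]ₓ + (1−cosω) n̂n̂ᵀ gives
  R = [-0.892989, -0.385357, -0.232530; +0.440909, -0.852755, -0.280013; -0.090387, -0.352574, +0.931409]
β = atan2(√(R₁₃²+R₂₃²), R₃₃) = 0.372532; α = atan2(R₂₃, R₁₃) mod 2π = 4.019369; γ = atan2(R₃₂, −R₃₁) mod 2π = 4.963347
Split into d^2_{1,0}(β=0.3725) × two z-phases.
With c≡cos(β/2)=0.982703 and s≡sin(β/2)=0.185191, N=[6·1·2·2]^{1/2}=4.898979
k∈{0,1} keeps every argument non-negative
  k=0: (−1)^1·4.8990/(2)·0.9827^3·0.1852^1 = -0.430488
  k=1: (−1)^2·4.8990/(2)·0.9827^1·0.1852^3 = +0.015288
d^2_{1,0}(0.3725) = -0.430488 +0.015288 = -0.415200
Attach z-rotation phases: D = e^{-i(1)(4.0194)}·(-0.415200)·e^{-i(0)(4.9633)} = +0.265256-0.319422i

Re=0.2653 Im=-0.3194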